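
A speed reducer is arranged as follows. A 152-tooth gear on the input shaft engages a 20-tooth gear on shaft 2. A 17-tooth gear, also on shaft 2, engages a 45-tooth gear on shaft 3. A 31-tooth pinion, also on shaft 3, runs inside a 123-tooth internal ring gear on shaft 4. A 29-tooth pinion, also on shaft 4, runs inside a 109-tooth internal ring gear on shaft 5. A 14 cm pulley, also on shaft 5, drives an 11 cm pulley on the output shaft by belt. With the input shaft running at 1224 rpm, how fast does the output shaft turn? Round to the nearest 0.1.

299.9 rpm

the input shaft → shaft 2 (gear mesh, 20/152): 1224 ÷ 0.13158 = 9302.4 rpm
shaft 2 → shaft 3 (gear mesh, 45/17): 9302.4 ÷ 2.6471 = 3514.2 rpm
shaft 3 → shaft 4 (internal gear, 123/31): 3514.2 ÷ 3.9677 = 885.7 rpm
shaft 4 → shaft 5 (internal gear, 109/29): 885.7 ÷ 3.7586 = 235.65 rpm
shaft 5 → the output shaft (belt, 11/14): 235.65 ÷ 0.78571 = 299.91 rpm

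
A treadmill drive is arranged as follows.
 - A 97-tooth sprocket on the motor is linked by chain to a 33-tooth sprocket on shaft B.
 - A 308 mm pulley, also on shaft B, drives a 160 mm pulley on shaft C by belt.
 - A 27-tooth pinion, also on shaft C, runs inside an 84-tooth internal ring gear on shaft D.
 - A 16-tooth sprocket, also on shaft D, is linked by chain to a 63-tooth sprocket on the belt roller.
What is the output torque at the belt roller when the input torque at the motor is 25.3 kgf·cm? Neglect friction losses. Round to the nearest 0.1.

54.8 kgf·cm

Chain: ratio = 33/97 = 0.34021; torque at shaft B = 25.3 × 0.34021 = 8.6072 kgf·cm.
Belt: ratio = 160/308 = 0.51948; torque at shaft C = 8.6072 × 0.51948 = 4.4713 kgf·cm.
Internal gear: ratio = 84/27 = 3.1111; torque at shaft D = 4.4713 × 3.1111 = 13.911 kgf·cm.
Chain: ratio = 63/16 = 3.9375; torque at the belt roller = 13.911 × 3.9375 = 54.773 kgf·cm.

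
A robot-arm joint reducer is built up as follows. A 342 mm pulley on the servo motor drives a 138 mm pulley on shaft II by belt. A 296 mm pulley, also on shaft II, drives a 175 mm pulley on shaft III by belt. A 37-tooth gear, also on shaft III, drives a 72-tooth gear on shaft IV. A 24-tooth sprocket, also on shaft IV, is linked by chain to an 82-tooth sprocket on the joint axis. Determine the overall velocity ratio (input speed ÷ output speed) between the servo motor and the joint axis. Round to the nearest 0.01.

Each stage contributes driven/driver: belt 138/342 = 0.40351, belt 175/296 = 0.59122, gear mesh 72/37 = 1.9459, chain 82/24 = 3.4167.
Overall: 0.40351 × 0.59122 × 1.9459 × 3.4167 = 1.5861.

1.59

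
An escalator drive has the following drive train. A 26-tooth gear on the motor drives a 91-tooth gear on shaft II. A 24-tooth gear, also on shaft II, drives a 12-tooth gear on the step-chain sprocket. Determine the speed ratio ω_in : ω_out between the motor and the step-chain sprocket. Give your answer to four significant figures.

1.750

Each stage contributes driven/driver: gear mesh 91/26 = 3.5, gear mesh 12/24 = 0.5.
Overall: 3.5 × 0.5 = 1.75.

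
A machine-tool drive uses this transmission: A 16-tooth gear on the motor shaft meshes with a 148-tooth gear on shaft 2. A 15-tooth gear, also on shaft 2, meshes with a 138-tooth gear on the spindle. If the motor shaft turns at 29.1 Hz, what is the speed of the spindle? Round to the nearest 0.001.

the motor shaft → shaft 2 (gear mesh, 148/16): 29.1 ÷ 9.25 = 3.1459 Hz
shaft 2 → the spindle (gear mesh, 138/15): 3.1459 ÷ 9.2 = 0.34195 Hz

0.342 Hz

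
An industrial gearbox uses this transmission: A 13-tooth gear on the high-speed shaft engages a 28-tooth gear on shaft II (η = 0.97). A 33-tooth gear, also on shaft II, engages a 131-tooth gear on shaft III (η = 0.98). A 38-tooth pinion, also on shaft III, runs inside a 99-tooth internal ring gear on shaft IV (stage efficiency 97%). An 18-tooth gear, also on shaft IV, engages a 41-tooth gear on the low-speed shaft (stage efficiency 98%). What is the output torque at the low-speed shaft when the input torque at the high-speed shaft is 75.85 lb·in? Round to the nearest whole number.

Gear mesh: ratio = 28/13 = 2.1538; torque at shaft II = 75.85 × 2.1538 × 0.97 = 158.47 lb·in.
Gear mesh: ratio = 131/33 = 3.9697; torque at shaft III = 158.47 × 3.9697 × 0.98 = 616.49 lb·in.
Internal gear: ratio = 99/38 = 2.6053; torque at shaft IV = 616.49 × 2.6053 × 0.97 = 1557.9 lb·in.
Gear mesh: ratio = 41/18 = 2.2778; torque at the low-speed shaft = 1557.9 × 2.2778 × 0.98 = 3477.7 lb·in.

3478 lb·in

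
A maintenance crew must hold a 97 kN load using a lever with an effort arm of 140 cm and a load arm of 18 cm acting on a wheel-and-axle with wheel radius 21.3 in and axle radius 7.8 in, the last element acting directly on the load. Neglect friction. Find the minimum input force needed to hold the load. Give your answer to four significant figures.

Lever MA = effort arm / load arm = 140/18 = 7.7778.
Wheel-and-axle MA = R/r = 21.3/7.8 = 2.7308.
Combined ideal MA = 7.7778 × 2.7308 = 21.239.
Effort = load / MA = 97 / 21.239 = 4.567 kN.

4.567 kN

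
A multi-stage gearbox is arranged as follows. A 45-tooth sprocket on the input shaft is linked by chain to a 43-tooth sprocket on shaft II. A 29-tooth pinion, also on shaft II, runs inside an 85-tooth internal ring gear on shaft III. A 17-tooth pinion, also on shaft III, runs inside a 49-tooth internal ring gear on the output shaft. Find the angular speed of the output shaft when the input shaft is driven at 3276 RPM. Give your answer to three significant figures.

the input shaft → shaft II (chain, 43/45): 3276 ÷ 0.95556 = 3428.4 RPM
shaft II → shaft III (internal gear, 85/29): 3428.4 ÷ 2.931 = 1169.7 RPM
shaft III → the output shaft (internal gear, 49/17): 1169.7 ÷ 2.8824 = 405.81 RPM

406 RPM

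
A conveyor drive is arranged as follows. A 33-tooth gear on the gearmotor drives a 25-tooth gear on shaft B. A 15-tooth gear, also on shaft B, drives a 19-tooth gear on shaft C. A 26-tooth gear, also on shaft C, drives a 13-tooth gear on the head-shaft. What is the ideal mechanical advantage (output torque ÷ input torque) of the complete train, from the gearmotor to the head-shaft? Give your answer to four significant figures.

0.4798

Each stage contributes driven/driver: gear mesh 25/33 = 0.75758, gear mesh 19/15 = 1.2667, gear mesh 13/26 = 0.5.
Overall: 0.75758 × 1.2667 × 0.5 = 0.4798.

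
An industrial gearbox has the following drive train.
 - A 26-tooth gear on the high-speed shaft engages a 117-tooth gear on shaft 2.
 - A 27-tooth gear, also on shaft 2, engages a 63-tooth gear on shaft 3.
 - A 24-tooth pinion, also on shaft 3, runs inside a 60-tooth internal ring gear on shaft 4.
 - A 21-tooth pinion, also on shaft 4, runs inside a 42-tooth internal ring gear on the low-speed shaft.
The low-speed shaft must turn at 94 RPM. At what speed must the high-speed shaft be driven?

Overall ratio R = 4.5 × 2.3333 × 2.5 × 2 = 52.5.
Required input speed = output speed × R = 94 × 52.5 = 4935 RPM.

4935 RPM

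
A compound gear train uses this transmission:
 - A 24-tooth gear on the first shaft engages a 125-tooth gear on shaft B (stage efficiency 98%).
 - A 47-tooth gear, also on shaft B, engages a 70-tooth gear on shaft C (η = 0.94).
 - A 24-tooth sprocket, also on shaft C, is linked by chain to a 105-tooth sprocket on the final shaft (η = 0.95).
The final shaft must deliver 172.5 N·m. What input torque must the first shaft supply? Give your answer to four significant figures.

Overall ratio R = 5.2083 × 1.4894 × 4.375 = 33.937; overall efficiency η = 0.98 × 0.94 × 0.95 = 0.8751.
Input torque = output torque / (R × η) = 172.5 / (33.937 × 0.8751) = 5.8081 N·m.

5.808 N·m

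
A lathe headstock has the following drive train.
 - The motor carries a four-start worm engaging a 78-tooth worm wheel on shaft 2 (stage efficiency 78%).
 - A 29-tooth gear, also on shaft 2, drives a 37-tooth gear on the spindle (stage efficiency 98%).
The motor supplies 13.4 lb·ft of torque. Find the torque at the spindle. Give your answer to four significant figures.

After the worm (78/4): 13.4 × 19.5 × 0.78 = 203.81 lb·ft
After the gear mesh (37/29): 203.81 × 1.2759 × 0.98 = 254.84 lb·ft

254.8 lb·ft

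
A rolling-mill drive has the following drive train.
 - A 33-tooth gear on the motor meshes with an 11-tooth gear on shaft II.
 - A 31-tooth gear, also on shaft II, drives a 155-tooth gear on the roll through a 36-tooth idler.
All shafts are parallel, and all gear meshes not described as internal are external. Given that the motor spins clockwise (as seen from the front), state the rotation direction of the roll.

anticlockwise

the motor → shaft II: external mesh, 1 reversal → CCW.
shaft II → the roll: driver → idler → driven is 2 external meshes, 2 reversals → CCW.
3 reversals in total — an odd number — so the roll turns opposite to the motor.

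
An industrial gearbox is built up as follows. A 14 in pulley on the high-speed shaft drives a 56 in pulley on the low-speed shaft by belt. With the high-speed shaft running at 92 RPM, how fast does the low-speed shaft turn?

Belt: ratio = 56/14 = 4, so the low-speed shaft turns at 92 / 4 = 23 RPM.

23 RPM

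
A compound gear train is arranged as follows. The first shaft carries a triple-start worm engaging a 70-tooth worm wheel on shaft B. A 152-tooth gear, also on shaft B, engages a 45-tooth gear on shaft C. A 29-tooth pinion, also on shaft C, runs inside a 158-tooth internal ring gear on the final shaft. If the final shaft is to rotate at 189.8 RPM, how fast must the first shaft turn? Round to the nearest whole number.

Overall ratio R = 23.333 × 0.29605 × 5.4483 = 37.636.
Required input speed = output speed × R = 189.8 × 37.636 = 7143.3 RPM.

7143 RPM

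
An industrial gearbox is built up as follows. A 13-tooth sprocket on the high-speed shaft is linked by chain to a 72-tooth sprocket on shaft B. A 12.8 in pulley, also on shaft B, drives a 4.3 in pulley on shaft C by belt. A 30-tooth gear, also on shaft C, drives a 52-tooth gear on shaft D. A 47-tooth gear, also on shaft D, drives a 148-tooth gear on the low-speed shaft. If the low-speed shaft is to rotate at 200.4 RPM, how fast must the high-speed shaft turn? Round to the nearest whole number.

Overall ratio R = 5.5385 × 0.33594 × 1.7333 × 3.1489 = 10.155.
Required input speed = output speed × R = 200.4 × 10.155 = 2035.1 RPM.

2035 RPM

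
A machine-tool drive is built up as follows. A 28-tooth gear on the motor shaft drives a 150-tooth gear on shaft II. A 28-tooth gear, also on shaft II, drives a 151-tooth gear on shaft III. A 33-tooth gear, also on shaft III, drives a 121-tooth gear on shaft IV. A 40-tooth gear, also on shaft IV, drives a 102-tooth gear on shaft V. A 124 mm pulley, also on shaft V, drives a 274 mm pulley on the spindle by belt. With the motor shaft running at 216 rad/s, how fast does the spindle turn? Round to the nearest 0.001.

gear mesh 150/28 = 5.3571 → 216/5.3571 = 40.32 rad/s
gear mesh 151/28 = 5.3929 → 40.32/5.3929 = 7.4766 rad/s
gear mesh 121/33 = 3.6667 → 7.4766/3.6667 = 2.0391 rad/s
gear mesh 102/40 = 2.55 → 2.0391/2.55 = 0.79963 rad/s
belt 274/124 = 2.2097 → 0.79963/2.2097 = 0.36188 rad/s

0.362 rad/s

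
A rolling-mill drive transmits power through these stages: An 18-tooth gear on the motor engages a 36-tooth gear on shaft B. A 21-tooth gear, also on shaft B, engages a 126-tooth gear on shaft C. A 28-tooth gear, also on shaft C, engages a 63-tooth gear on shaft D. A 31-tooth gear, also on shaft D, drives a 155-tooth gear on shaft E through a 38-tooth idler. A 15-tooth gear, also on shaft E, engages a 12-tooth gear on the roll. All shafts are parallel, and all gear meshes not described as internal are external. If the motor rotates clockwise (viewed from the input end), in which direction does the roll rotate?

clockwise

the motor → shaft B: external mesh, 1 reversal → CCW.
shaft B → shaft C: external mesh, 1 reversal → CW.
shaft C → shaft D: external mesh, 1 reversal → CCW.
shaft D → shaft E: driver → idler → driven is 2 external meshes, 2 reversals → CCW.
shaft E → the roll: external mesh, 1 reversal → CW.
6 reversals in total — an even number — so the roll turns the same way as the motor.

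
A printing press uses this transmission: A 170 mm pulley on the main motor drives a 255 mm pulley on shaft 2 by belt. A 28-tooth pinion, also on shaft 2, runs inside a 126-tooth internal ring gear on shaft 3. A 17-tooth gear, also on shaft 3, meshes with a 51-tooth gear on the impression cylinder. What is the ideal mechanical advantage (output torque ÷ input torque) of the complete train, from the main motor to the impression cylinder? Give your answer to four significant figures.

20.25

Each stage contributes driven/driver: belt 255/170 = 1.5, internal gear 126/28 = 4.5, gear mesh 51/17 = 3.
Overall: 1.5 × 4.5 × 3 = 20.25.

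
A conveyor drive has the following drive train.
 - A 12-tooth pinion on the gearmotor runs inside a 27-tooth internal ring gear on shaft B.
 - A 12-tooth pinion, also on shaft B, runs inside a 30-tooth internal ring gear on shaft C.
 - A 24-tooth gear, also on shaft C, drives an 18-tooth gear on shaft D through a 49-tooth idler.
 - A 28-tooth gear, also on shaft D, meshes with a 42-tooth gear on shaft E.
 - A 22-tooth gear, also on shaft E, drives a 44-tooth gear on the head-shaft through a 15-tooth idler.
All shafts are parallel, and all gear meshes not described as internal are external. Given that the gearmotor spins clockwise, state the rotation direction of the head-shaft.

the gearmotor → shaft B: internal mesh, same direction → CW.
shaft B → shaft C: internal mesh, same direction → CW.
shaft C → shaft D: driver → idler → driven is 2 external meshes, 2 reversals → CW.
shaft D → shaft E: external mesh, 1 reversal → CCW.
shaft E → the head-shaft: driver → idler → driven is 2 external meshes, 2 reversals → CCW.
5 reversals in total — an odd number — so the head-shaft turns opposite to the gearmotor.

anticlockwise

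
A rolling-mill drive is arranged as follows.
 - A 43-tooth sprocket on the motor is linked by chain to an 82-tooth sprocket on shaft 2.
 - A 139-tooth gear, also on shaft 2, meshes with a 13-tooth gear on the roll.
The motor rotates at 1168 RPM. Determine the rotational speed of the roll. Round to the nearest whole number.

6549 RPM

the motor → shaft 2 (chain, 82/43): 1168 ÷ 1.907 = 612.49 RPM
shaft 2 → the roll (gear mesh, 13/139): 612.49 ÷ 0.093525 = 6548.9 RPM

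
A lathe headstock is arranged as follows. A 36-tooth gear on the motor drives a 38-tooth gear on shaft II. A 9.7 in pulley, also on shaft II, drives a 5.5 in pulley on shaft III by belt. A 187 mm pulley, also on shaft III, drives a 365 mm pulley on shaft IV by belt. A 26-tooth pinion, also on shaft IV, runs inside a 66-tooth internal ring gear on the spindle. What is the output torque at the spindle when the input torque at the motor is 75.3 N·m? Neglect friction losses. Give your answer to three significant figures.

223 N·m

gear mesh 38/36 = 1.0556 → τ = 75.3·1.0556 = 79.483 N·m
belt 5.5/9.7 = 0.56701 → τ = 79.483·0.56701 = 45.068 N·m
belt 365/187 = 1.9519 → τ = 45.068·1.9519 = 87.967 N·m
internal gear 66/26 = 2.5385 → τ = 87.967·2.5385 = 223.3 N·m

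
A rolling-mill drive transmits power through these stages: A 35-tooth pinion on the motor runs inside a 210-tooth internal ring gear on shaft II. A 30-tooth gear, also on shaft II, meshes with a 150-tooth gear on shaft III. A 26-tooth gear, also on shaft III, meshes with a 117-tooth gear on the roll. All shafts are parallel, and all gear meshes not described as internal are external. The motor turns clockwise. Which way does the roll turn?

the motor → shaft II: internal mesh, same direction → CW.
shaft II → shaft III: external mesh, 1 reversal → CCW.
shaft III → the roll: external mesh, 1 reversal → CW.
2 reversals in total — an even number — so the roll turns the same way as the motor.

clockwise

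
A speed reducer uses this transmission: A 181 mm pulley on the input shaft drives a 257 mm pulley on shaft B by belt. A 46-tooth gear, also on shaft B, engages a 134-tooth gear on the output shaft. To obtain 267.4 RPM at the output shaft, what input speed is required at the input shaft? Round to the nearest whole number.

1106 RPM

Overall ratio R = 1.4199 × 2.913 = 4.1362.
Required input speed = output speed × R = 267.4 × 4.1362 = 1106 RPM.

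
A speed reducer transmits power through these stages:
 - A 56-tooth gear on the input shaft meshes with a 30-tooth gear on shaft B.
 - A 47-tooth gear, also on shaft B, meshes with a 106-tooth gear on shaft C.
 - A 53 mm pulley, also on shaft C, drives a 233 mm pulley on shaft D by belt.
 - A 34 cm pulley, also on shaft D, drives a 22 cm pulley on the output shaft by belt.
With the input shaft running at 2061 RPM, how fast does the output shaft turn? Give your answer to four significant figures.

gear mesh 30/56 = 0.53571 → 2061/0.53571 = 3847.2 RPM
gear mesh 106/47 = 2.2553 → 3847.2/2.2553 = 1705.8 RPM
belt 233/53 = 4.3962 → 1705.8/4.3962 = 388.02 RPM
belt 22/34 = 0.64706 → 388.02/0.64706 = 599.67 RPM

599.7 RPM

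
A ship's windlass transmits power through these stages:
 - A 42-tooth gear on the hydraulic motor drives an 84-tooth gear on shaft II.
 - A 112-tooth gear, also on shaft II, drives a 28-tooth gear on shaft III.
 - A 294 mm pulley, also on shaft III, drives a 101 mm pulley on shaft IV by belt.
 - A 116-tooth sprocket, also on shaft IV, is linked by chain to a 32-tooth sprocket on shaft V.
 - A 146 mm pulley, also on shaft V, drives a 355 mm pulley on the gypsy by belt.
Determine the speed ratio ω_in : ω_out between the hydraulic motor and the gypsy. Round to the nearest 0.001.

Each stage contributes driven/driver: gear mesh 84/42 = 2, gear mesh 28/112 = 0.25, belt 101/294 = 0.34354, chain 32/116 = 0.27586, belt 355/146 = 2.4315.
Overall: 2 × 0.25 × 0.34354 × 0.27586 × 2.4315 = 0.11522.

0.115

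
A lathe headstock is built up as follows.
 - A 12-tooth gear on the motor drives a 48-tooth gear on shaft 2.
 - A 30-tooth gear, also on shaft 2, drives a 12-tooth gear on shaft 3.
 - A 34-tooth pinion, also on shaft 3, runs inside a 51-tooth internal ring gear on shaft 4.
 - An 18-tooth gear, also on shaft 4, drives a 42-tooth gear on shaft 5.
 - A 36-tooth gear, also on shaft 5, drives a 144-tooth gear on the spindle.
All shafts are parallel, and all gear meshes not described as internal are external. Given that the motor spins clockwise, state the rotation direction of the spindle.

clockwise

the motor → shaft 2: external mesh, 1 reversal → CCW.
shaft 2 → shaft 3: external mesh, 1 reversal → CW.
shaft 3 → shaft 4: internal mesh, same direction → CW.
shaft 4 → shaft 5: external mesh, 1 reversal → CCW.
shaft 5 → the spindle: external mesh, 1 reversal → CW.
4 reversals in total — an even number — so the spindle turns the same way as the motor.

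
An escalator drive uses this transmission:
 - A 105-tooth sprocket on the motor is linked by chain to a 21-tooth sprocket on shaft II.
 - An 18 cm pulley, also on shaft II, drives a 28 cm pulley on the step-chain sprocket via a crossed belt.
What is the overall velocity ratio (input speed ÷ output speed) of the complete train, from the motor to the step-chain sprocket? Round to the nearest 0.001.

Each stage contributes driven/driver: chain 21/105 = 0.2, belt 28/18 = 1.5556.
Overall: 0.2 × 1.5556 = 0.31111.

0.311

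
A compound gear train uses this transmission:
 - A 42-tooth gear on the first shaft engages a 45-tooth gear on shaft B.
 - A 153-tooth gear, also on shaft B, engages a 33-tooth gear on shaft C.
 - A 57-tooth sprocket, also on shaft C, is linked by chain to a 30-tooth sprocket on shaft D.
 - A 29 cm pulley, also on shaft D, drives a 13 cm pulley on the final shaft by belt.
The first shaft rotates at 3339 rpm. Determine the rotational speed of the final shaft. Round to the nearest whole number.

61241 rpm

the first shaft → shaft B (gear mesh, 45/42): 3339 ÷ 1.0714 = 3116.4 rpm
shaft B → shaft C (gear mesh, 33/153): 3116.4 ÷ 0.21569 = 14449 rpm
shaft C → shaft D (chain, 30/57): 14449 ÷ 0.52632 = 27453 rpm
shaft D → the final shaft (belt, 13/29): 27453 ÷ 0.44828 = 61241 rpm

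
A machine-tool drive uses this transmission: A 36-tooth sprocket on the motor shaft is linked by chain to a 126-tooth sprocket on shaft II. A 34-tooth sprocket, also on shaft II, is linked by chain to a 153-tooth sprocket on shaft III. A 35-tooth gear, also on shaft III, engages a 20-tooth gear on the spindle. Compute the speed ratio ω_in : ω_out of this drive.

9

Each stage contributes driven/driver: chain 126/36 = 3.5, chain 153/34 = 4.5, gear mesh 20/35 = 0.57143.
Overall: 3.5 × 4.5 × 0.57143 = 9.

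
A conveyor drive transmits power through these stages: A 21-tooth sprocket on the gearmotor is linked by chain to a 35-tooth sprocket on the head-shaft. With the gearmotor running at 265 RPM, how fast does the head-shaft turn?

the gearmotor → the head-shaft (chain, 35/21): 265 ÷ 1.6667 = 159 RPM

159 RPM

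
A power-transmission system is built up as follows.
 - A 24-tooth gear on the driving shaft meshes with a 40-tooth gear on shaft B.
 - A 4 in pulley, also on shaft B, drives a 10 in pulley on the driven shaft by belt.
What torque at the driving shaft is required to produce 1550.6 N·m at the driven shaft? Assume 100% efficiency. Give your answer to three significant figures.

372 N·m

Overall ratio R = 1.6667 × 2.5 = 4.1667.
Input torque = output torque / R = 1550.6 / 4.1667 = 372.14 N·m.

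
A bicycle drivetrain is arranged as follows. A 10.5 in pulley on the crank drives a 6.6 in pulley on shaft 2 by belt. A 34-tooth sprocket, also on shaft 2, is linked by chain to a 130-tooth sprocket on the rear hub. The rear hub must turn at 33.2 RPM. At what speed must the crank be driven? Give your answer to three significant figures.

Overall ratio R = 0.62857 × 3.8235 = 2.4034.
Required input speed = output speed × R = 33.2 × 2.4034 = 79.792 RPM.

79.8 RPM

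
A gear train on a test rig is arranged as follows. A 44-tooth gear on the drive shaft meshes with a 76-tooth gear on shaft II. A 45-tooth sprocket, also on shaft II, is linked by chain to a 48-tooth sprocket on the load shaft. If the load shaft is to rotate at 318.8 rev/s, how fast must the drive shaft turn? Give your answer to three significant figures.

587 rev/s

Overall ratio R = 1.7273 × 1.0667 = 1.8424.
Required input speed = output speed × R = 318.8 × 1.8424 = 587.36 rev/s.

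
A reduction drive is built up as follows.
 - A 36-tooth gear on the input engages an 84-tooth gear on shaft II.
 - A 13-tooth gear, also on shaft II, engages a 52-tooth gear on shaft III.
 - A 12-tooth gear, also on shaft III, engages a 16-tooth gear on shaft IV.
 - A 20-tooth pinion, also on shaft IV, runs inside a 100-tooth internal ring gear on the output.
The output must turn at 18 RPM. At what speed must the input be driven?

1120 RPM

Overall ratio R = 2.3333 × 4 × 1.3333 × 5 = 62.222.
Required input speed = output speed × R = 18 × 62.222 = 1120 RPM.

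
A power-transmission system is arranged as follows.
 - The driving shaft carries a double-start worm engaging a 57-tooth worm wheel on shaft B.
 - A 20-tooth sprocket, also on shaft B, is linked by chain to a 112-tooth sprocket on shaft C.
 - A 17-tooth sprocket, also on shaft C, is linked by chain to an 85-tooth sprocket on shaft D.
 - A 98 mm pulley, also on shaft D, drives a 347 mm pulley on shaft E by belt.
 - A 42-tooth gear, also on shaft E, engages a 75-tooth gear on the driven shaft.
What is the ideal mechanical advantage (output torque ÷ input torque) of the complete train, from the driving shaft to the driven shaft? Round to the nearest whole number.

5046

Each stage contributes driven/driver: worm 57/2 = 28.5, chain 112/20 = 5.6, chain 85/17 = 5, belt 347/98 = 3.5408, gear mesh 75/42 = 1.7857.
Overall: 28.5 × 5.6 × 5 × 3.5408 × 1.7857 = 5045.7.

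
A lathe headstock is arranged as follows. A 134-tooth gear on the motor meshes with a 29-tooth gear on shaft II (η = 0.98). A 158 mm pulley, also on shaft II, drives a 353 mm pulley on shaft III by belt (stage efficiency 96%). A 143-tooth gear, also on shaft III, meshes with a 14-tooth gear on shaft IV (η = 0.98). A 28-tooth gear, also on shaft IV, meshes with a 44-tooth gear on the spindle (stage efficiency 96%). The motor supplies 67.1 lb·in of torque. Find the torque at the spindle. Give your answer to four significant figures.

Gear mesh: ratio = 29/134 = 0.21642; torque at shaft II = 67.1 × 0.21642 × 0.98 = 14.231 lb·in.
Belt: ratio = 353/158 = 2.2342; torque at shaft III = 14.231 × 2.2342 × 0.96 = 30.523 lb·in.
Gear mesh: ratio = 14/143 = 0.097902; torque at shaft IV = 30.523 × 0.097902 × 0.98 = 2.9285 lb·in.
Gear mesh: ratio = 44/28 = 1.5714; torque at the spindle = 2.9285 × 1.5714 × 0.96 = 4.4179 lb·in.

4.418 lb·in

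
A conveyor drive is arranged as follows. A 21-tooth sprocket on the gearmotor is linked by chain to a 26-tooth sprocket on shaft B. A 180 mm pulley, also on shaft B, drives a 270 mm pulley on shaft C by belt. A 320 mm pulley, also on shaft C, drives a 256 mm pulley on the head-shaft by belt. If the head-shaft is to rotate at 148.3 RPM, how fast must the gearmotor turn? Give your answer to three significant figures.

220 RPM

Overall ratio R = 1.2381 × 1.5 × 0.8 = 1.4857.
Required input speed = output speed × R = 148.3 × 1.4857 = 220.33 RPM.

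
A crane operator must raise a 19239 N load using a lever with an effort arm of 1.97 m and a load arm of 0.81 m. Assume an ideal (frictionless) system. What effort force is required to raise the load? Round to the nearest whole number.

Lever MA = effort arm / load arm = 1.97/0.81 = 2.4321.
Effort = load / MA = 19239 / 2.4321 = 7910.5 N.

7910 N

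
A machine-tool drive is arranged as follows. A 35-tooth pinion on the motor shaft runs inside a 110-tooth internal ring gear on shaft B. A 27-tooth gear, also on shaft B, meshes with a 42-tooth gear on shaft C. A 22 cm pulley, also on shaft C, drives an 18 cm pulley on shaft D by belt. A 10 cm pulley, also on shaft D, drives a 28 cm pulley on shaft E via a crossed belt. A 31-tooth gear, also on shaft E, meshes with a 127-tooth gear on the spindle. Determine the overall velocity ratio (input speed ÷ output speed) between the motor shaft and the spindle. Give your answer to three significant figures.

45.9

Each stage contributes driven/driver: internal gear 110/35 = 3.1429, gear mesh 42/27 = 1.5556, belt 18/22 = 0.81818, belt 28/10 = 2.8, gear mesh 127/31 = 4.0968.
Overall: 3.1429 × 1.5556 × 0.81818 × 2.8 × 4.0968 = 45.884.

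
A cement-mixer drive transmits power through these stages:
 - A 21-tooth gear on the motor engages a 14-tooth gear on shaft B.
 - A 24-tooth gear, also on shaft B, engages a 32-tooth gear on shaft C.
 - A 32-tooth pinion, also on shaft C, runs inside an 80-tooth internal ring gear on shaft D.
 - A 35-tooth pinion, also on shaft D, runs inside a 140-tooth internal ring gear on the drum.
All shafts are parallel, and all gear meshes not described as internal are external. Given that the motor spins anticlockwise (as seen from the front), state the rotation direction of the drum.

the motor → shaft B: external mesh, 1 reversal → CW.
shaft B → shaft C: external mesh, 1 reversal → CCW.
shaft C → shaft D: internal mesh, same direction → CCW.
shaft D → the drum: internal mesh, same direction → CCW.
2 reversals in total — an even number — so the drum turns the same way as the motor.

anticlockwise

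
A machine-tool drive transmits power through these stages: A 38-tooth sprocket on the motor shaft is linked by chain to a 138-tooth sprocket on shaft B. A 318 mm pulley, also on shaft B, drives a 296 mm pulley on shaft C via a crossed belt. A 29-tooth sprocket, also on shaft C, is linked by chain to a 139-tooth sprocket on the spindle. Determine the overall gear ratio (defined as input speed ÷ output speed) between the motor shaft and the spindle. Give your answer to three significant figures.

16.2

Each stage contributes driven/driver: chain 138/38 = 3.6316, belt 296/318 = 0.93082, chain 139/29 = 4.7931.
Overall: 3.6316 × 0.93082 × 4.7931 = 16.202.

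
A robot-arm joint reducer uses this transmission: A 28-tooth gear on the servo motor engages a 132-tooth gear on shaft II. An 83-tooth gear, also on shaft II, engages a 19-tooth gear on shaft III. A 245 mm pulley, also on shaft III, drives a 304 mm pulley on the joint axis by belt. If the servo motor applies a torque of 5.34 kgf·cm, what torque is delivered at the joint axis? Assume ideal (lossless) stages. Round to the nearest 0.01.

7.15 kgf·cm

After the gear mesh (132/28): 5.34 × 4.7143 = 25.174 kgf·cm
After the gear mesh (19/83): 25.174 × 0.22892 = 5.7628 kgf·cm
After the belt (304/245): 5.7628 × 1.2408 = 7.1506 kgf·cm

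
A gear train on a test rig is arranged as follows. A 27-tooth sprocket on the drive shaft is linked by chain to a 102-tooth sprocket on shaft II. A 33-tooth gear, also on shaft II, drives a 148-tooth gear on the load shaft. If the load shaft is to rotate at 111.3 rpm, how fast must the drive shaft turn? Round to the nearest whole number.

1886 rpm

Overall ratio R = 3.7778 × 4.4848 = 16.943.
Required input speed = output speed × R = 111.3 × 16.943 = 1885.7 rpm.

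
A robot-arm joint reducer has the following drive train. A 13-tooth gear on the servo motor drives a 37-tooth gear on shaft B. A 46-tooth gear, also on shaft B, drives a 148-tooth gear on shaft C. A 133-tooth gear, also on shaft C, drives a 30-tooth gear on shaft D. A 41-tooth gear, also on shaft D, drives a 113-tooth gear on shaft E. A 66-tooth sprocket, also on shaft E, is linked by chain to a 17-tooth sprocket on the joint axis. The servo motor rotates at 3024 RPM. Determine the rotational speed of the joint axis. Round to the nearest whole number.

2062 RPM

the servo motor → shaft B (gear mesh, 37/13): 3024 ÷ 2.8462 = 1062.5 RPM
shaft B → shaft C (gear mesh, 148/46): 1062.5 ÷ 3.2174 = 330.23 RPM
shaft C → shaft D (gear mesh, 30/133): 330.23 ÷ 0.22556 = 1464 RPM
shaft D → shaft E (gear mesh, 113/41): 1464 ÷ 2.7561 = 531.2 RPM
shaft E → the joint axis (chain, 17/66): 531.2 ÷ 0.25758 = 2062.3 RPM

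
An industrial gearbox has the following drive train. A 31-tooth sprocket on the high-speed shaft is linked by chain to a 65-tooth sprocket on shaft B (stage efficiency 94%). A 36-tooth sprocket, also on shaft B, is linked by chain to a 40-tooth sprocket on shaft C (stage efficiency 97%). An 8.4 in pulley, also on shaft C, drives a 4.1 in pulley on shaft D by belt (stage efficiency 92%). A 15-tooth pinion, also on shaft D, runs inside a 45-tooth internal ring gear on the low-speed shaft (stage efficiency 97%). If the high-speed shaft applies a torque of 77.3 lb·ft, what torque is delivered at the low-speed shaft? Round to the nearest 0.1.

214.6 lb·ft

chain 65/31 = 2.0968 → τ = 77.3·2.0968·0.94 = 152.36 lb·ft
chain 40/36 = 1.1111 → τ = 152.36·1.1111·0.97 = 164.21 lb·ft
belt 4.1/8.4 = 0.4881 → τ = 164.21·0.4881·0.92 = 73.736 lb·ft
internal gear 45/15 = 3 → τ = 73.736·3·0.97 = 214.57 lb·ft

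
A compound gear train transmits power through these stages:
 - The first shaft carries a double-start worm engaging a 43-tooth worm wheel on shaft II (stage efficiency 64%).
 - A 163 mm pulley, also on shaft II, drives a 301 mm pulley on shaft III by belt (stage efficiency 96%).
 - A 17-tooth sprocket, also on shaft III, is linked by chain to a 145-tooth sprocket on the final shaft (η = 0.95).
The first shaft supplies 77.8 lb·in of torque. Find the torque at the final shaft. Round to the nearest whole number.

Worm: ratio = 43/2 = 21.5; torque at shaft II = 77.8 × 21.5 × 0.64 = 1070.5 lb·in.
Belt: ratio = 301/163 = 1.8466; torque at shaft III = 1070.5 × 1.8466 × 0.96 = 1897.8 lb·in.
Chain: ratio = 145/17 = 8.5294; torque at the final shaft = 1897.8 × 8.5294 × 0.95 = 15378 lb·in.

15378 lb·in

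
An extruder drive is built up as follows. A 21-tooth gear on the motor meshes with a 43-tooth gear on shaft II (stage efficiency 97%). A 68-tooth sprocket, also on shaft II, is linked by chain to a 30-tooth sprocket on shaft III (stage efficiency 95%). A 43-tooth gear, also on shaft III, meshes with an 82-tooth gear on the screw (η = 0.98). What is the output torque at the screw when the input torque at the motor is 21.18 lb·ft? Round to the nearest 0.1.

gear mesh 43/21 = 2.0476 → τ = 21.18·2.0476·0.97 = 42.068 lb·ft
chain 30/68 = 0.44118 → τ = 42.068·0.44118·0.95 = 17.631 lb·ft
gear mesh 82/43 = 1.907 → τ = 17.631·1.907·0.98 = 32.95 lb·ft

32.9 lb·ft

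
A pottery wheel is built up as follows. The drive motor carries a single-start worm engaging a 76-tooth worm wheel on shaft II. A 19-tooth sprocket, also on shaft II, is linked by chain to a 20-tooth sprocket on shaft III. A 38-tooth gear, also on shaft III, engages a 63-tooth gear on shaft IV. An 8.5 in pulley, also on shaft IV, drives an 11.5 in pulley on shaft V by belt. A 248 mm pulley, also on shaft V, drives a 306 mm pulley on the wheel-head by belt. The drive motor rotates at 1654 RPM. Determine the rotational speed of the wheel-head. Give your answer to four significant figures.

the drive motor → shaft II (worm, 76/1): 1654 ÷ 76 = 21.763 RPM
shaft II → shaft III (chain, 20/19): 21.763 ÷ 1.0526 = 20.675 RPM
shaft III → shaft IV (gear mesh, 63/38): 20.675 ÷ 1.6579 = 12.471 RPM
shaft IV → shaft V (belt, 11.5/8.5): 12.471 ÷ 1.3529 = 9.2174 RPM
shaft V → the wheel-head (belt, 306/248): 9.2174 ÷ 1.2339 = 7.4703 RPM

7.470 RPM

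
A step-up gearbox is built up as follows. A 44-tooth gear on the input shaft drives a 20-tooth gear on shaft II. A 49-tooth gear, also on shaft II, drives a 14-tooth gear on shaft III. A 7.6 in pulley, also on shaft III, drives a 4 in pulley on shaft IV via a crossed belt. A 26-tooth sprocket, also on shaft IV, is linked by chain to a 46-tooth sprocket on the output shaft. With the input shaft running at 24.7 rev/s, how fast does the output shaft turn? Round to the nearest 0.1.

gear mesh 20/44 = 0.45455 → 24.7/0.45455 = 54.34 rev/s
gear mesh 14/49 = 0.28571 → 54.34/0.28571 = 190.19 rev/s
belt 4/7.6 = 0.52632 → 190.19/0.52632 = 361.36 rev/s
chain 46/26 = 1.7692 → 361.36/1.7692 = 204.25 rev/s

204.2 rev/s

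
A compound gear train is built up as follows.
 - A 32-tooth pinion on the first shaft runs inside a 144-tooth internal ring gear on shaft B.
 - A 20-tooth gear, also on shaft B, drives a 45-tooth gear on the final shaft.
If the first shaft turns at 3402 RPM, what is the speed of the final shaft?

the first shaft → shaft B (internal gear, 144/32): 3402 ÷ 4.5 = 756 RPM
shaft B → the final shaft (gear mesh, 45/20): 756 ÷ 2.25 = 336 RPM

336 RPM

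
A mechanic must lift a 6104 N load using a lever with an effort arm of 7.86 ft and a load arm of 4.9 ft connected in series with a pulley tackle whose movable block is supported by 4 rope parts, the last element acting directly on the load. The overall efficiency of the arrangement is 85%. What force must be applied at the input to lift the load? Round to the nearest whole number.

1119 N

Lever MA = effort arm / load arm = 7.86/4.9 = 1.6041.
Block-and-tackle MA = number of supporting rope parts = 4.
Combined ideal MA = 1.6041 × 4 = 6.4163.
Actual MA = 6.4163 × 0.85 = 5.4539.
Effort = load / actual MA = 6104 / 5.4539 = 1119.2 N.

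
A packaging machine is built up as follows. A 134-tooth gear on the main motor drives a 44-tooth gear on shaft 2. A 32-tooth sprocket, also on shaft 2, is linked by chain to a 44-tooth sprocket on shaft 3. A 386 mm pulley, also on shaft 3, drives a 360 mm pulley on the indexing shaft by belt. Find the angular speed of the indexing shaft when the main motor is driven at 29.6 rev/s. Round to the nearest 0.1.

Gear mesh: ratio = 44/134 = 0.32836, so shaft 2 turns at 29.6 / 0.32836 = 90.145 rev/s.
Chain: ratio = 44/32 = 1.375, so shaft 3 turns at 90.145 / 1.375 = 65.56 rev/s.
Belt: ratio = 360/386 = 0.93264, so the indexing shaft turns at 65.56 / 0.93264 = 70.295 rev/s.

70.3 rev/s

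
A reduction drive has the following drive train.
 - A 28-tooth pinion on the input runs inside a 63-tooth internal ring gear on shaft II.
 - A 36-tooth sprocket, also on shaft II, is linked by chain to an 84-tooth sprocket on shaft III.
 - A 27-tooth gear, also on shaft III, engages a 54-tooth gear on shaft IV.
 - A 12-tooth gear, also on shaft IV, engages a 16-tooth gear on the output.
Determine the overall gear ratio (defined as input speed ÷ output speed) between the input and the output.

Each stage contributes driven/driver: internal gear 63/28 = 2.25, chain 84/36 = 2.3333, gear mesh 54/27 = 2, gear mesh 16/12 = 1.3333.
Overall: 2.25 × 2.3333 × 2 × 1.3333 = 14.

14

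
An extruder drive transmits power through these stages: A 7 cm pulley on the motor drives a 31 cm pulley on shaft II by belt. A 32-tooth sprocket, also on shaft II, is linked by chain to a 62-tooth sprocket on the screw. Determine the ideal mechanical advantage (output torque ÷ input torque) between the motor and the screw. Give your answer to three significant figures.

Each stage contributes driven/driver: belt 31/7 = 4.4286, chain 62/32 = 1.9375.
Overall: 4.4286 × 1.9375 = 8.5804.

8.58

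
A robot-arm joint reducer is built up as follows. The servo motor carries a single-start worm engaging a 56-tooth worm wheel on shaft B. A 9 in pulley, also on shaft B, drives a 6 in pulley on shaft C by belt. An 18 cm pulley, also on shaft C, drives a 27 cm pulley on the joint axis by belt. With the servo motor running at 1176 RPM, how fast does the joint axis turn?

21 RPM

the servo motor → shaft B (worm, 56/1): 1176 ÷ 56 = 21 RPM
shaft B → shaft C (belt, 6/9): 21 ÷ 0.66667 = 31.5 RPM
shaft C → the joint axis (belt, 27/18): 31.5 ÷ 1.5 = 21 RPM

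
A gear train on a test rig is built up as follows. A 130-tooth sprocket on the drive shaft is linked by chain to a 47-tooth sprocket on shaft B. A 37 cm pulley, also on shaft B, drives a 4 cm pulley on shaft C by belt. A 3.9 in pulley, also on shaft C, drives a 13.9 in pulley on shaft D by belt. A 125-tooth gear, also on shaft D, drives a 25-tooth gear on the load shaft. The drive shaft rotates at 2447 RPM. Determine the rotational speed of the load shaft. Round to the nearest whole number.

chain 47/130 = 0.36154 → 2447/0.36154 = 6768.3 RPM
belt 4/37 = 0.10811 → 6768.3/0.10811 = 62607 RPM
belt 13.9/3.9 = 3.5641 → 62607/3.5641 = 17566 RPM
gear mesh 25/125 = 0.2 → 17566/0.2 = 87830 RPM

87830 RPM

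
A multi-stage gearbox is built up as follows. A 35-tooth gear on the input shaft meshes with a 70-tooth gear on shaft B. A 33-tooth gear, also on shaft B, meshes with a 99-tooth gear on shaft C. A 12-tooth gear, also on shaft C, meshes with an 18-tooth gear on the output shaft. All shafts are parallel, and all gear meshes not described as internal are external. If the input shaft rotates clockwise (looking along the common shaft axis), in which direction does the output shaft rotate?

anticlockwise

the input shaft → shaft B: external mesh, 1 reversal → CCW.
shaft B → shaft C: external mesh, 1 reversal → CW.
shaft C → the output shaft: external mesh, 1 reversal → CCW.
3 reversals in total — an odd number — so the output shaft turns opposite to the input shaft.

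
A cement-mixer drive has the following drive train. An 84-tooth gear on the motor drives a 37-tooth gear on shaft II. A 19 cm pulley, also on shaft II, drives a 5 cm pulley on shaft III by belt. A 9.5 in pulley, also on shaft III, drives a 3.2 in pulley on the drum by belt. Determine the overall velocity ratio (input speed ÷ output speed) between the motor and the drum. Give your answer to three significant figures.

0.0390

Each stage contributes driven/driver: gear mesh 37/84 = 0.44048, belt 5/19 = 0.26316, belt 3.2/9.5 = 0.33684.
Overall: 0.44048 × 0.26316 × 0.33684 = 0.039045.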